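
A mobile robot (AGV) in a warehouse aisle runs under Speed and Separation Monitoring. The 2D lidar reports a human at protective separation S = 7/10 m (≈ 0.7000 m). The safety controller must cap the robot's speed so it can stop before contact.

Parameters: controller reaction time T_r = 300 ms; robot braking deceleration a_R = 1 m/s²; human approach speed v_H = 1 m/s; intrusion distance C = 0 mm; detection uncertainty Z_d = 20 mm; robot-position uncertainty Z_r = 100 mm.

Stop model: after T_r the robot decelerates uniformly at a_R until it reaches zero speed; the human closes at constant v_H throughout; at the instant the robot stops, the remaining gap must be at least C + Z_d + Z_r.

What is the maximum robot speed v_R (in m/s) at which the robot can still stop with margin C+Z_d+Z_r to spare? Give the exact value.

at the boundary: (1/2)·v² + (13/10)·v + (-7/25) = 0
  disc = (13/10)² − 4·(1/2)·(-7/25) = 9/4 ; √disc = 3/2
  v_R = (−(13/10) + 3/2) / (2·(1/2)) = 1/5 m/s
check:
braking lasts T_s = (1/5)/1 = 0.2000 s
reaction-phase robot travel = 0.2000·0.3000 = 0.0600 m
robot under decel: 0.2000²/(2·1.0000) = 0.0200 m
human closes 1.0000·0.5000 = 0.5000 m
residual clearance needed = 0.0000+0.0200+0.1000 = 0.1200 m
sum ≈ 0.0600+0.0200+0.5000+0.1200 ≈ 0.7000 m = S ✓

v_R_max = 1/5 m/s = 0.2000 m/s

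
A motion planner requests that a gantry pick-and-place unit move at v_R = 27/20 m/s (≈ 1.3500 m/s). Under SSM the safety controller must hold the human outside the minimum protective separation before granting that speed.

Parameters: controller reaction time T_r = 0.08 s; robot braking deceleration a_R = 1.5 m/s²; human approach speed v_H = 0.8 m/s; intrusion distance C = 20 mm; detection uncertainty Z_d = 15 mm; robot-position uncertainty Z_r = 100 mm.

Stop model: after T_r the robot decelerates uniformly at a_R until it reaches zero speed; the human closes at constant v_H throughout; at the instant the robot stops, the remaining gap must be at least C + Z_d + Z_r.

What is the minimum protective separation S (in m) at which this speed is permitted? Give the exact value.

S_min = 3269/2000 m = 1.6345 m

braking lasts T_s = (27/20)/(3/2) = 0.9000 s
robot covers v_R·T_r = 1.3500·0.0800 = 0.1080 m before braking
robot under decel: 1.3500²/(2·1.5000) = 0.6075 m
person approaches 0.8000·(0.0800+0.9000) = 0.7840 m
margins: 0.0200+0.0150+0.1000 = 0.1350 m
S_min ≈ 0.1080+0.6075+0.7840+0.1350  ⇒  S_min = 3269/2000 m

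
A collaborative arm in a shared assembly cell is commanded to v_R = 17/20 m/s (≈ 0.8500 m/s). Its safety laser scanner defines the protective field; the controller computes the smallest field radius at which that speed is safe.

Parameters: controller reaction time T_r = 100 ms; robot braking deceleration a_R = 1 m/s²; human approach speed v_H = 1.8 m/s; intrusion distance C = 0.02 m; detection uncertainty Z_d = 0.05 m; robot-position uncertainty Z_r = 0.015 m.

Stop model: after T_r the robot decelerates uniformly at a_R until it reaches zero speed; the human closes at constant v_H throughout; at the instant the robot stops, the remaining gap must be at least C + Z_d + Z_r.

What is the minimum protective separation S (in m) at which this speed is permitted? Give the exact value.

T_s = v_R/a_R = (17/20)/1 = 0.8500 s
robot covers v_R·T_r = 0.8500·0.1000 = 0.0850 m before braking
robot under decel: 0.8500²/(2·1.0000) = 0.3613 m
human closes 1.8000·0.9500 = 1.7100 m
residual clearance needed = 0.0200+0.0500+0.0150 = 0.0850 m
S_min ≈ 0.0850+0.3613+1.7100+0.0850  ⇒  S_min = 1793/800 m

S_min = 1793/800 m = 2.2412 m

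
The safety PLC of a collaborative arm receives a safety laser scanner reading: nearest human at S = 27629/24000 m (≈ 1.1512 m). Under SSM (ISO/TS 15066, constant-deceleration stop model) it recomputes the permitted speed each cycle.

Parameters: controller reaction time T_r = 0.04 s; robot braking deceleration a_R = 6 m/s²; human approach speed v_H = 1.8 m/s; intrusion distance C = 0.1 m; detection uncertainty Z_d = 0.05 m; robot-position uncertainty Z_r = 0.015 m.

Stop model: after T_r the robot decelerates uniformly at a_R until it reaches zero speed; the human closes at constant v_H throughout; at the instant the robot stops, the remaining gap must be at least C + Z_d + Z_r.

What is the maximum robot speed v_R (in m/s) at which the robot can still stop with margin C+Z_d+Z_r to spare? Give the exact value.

v_R_max = 37/20 m/s = 1.8500 m/s

collect terms ⇒ (1/12)·v_R² + (17/50)·v_R + (-21941/24000) = 0
  disc = (17/50)² − 4·(1/12)·(-21941/24000) = 151321/360000 ; √disc = 389/600
  v_R = (−(17/50) + 389/600) / (2·(1/12)) = 37/20 m/s
check:
braking lasts T_s = (37/20)/6 = 0.3083 s
robot in T_r: 1.8500·0.0400 = 0.0740 m
braking distance = 1.8500²/(2·6.0000) = 0.2852 m
human closes 1.8000·0.3483 = 0.6270 m
C+Z_d+Z_r = 0.1000+0.0500+0.0150 = 0.1650 m
sum ≈ 0.0740+0.2852+0.6270+0.1650 ≈ 1.1512 m = S ✓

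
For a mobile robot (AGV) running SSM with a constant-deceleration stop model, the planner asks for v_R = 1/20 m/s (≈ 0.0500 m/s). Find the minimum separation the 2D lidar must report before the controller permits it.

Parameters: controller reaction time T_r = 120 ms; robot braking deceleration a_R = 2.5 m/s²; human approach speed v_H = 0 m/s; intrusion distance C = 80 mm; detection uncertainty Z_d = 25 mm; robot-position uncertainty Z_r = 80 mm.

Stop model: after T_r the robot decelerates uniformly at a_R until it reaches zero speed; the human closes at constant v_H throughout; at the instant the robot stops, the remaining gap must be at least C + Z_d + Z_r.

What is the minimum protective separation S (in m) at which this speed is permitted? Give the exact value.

T_s = v_R/a_R = (1/20)/(5/2) = 0.0200 s
robot in T_r: 0.0500·0.1200 = 0.0060 m
robot covers 0.0500·0.0200 − ½·2.5000·0.0200² = 0.0005 m while stopping
human over T_r+T_s: 0.0000·(0.1200+0.0200) = 0.0000 m
C+Z_d+Z_r = 0.0800+0.0250+0.0800 = 0.1850 m
S_min ≈ 0.0060+0.0005+0.0000+0.1850  ⇒  S_min = 383/2000 m

S_min = 383/2000 m = 0.1915 m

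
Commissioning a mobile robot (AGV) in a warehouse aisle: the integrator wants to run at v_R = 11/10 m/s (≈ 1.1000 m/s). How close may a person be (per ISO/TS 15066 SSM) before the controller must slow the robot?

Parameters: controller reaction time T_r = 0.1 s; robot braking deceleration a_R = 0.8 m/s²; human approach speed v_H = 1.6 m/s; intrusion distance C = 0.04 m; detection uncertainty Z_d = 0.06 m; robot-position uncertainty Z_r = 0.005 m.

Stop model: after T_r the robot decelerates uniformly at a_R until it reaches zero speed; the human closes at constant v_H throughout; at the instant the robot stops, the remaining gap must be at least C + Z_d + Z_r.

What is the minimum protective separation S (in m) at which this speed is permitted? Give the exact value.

T_s = v_R/a_R = (11/10)/(4/5) = 1.3750 s
robot covers v_R·T_r = 1.1000·0.1000 = 0.1100 m before braking
braking distance = 1.1000²/(2·0.8000) = 0.7562 m
person approaches 1.6000·(0.1000+1.3750) = 2.3600 m
margins: 0.0400+0.0600+0.0050 = 0.1050 m
S_min ≈ 0.1100+0.7562+2.3600+0.1050  ⇒  S_min = 533/160 m

S_min = 533/160 m = 3.3312 m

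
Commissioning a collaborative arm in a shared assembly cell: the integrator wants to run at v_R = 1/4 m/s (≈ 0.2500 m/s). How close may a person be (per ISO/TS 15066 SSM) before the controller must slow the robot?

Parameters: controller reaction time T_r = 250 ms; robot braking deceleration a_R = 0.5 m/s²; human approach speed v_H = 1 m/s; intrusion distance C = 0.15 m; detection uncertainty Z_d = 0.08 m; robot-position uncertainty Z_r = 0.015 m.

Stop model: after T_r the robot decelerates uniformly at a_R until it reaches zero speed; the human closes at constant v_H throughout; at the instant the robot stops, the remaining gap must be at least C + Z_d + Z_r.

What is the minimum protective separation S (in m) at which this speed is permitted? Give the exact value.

T_s = v_R/a_R = (1/4)/(1/2) = 0.5000 s
reaction-phase robot travel = 0.2500·0.2500 = 0.0625 m
braking distance = 0.2500²/(2·0.5000) = 0.0625 m
human closes 1.0000·0.7500 = 0.7500 m
C+Z_d+Z_r = 0.1500+0.0800+0.0150 = 0.2450 m
S_min ≈ 0.0625+0.0625+0.7500+0.2450  ⇒  S_min = 28/25 m

S_min = 28/25 m = 1.1200 m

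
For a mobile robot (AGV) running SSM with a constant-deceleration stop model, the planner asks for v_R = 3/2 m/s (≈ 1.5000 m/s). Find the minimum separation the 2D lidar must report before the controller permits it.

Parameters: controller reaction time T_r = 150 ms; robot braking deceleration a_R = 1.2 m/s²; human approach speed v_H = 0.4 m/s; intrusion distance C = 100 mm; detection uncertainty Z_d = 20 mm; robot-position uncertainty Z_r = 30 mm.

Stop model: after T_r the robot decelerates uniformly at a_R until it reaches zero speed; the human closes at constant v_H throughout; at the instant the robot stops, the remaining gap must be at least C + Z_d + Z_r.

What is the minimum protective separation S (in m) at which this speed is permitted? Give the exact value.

S_min = 749/400 m = 1.8725 m

stop time T_s = (3/2)/(6/5) = 1.2500 s
robot covers v_R·T_r = 1.5000·0.1500 = 0.2250 m before braking
robot covers 1.5000·1.2500 − ½·1.2000·1.2500² = 0.9375 m while stopping
human closes 0.4000·1.4000 = 0.5600 m
margins: 0.1000+0.0200+0.0300 = 0.1500 m
S_min ≈ 0.2250+0.9375+0.5600+0.1500  ⇒  S_min = 749/400 m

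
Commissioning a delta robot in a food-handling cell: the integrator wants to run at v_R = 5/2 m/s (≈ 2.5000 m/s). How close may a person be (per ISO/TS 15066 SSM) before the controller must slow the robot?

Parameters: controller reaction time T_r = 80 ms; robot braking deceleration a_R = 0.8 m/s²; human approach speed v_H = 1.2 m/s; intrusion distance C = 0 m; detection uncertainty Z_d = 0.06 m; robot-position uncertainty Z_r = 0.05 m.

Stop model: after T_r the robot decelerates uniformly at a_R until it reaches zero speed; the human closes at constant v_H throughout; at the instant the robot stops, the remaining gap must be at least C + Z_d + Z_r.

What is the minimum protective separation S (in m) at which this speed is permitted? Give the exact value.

S_min = 32249/4000 m = 8.0623 m

stop time T_s = (5/2)/(4/5) = 3.1250 s
robot covers v_R·T_r = 2.5000·0.0800 = 0.2000 m before braking
robot covers 2.5000·3.1250 − ½·0.8000·3.1250² = 3.9062 m while stopping
human closes 1.2000·3.2050 = 3.8460 m
C+Z_d+Z_r = 0.0000+0.0600+0.0500 = 0.1100 m
S_min ≈ 0.2000+3.9062+3.8460+0.1100  ⇒  S_min = 32249/4000 m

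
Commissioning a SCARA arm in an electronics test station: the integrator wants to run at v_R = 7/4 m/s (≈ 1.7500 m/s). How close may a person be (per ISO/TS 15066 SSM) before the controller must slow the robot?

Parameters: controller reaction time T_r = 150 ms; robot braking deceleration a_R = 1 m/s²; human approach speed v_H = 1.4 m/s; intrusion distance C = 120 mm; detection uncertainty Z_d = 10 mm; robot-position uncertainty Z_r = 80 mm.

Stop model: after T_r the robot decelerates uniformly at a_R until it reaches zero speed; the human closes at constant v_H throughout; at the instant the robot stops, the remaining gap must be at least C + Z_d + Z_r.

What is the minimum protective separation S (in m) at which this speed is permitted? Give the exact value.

braking lasts T_s = (7/4)/1 = 1.7500 s
reaction-phase robot travel = 1.7500·0.1500 = 0.2625 m
robot under decel: 1.7500²/(2·1.0000) = 1.5312 m
person approaches 1.4000·(0.1500+1.7500) = 2.6600 m
residual clearance needed = 0.1200+0.0100+0.0800 = 0.2100 m
S_min ≈ 0.2625+1.5312+2.6600+0.2100  ⇒  S_min = 3731/800 m

S_min = 3731/800 m = 4.6638 m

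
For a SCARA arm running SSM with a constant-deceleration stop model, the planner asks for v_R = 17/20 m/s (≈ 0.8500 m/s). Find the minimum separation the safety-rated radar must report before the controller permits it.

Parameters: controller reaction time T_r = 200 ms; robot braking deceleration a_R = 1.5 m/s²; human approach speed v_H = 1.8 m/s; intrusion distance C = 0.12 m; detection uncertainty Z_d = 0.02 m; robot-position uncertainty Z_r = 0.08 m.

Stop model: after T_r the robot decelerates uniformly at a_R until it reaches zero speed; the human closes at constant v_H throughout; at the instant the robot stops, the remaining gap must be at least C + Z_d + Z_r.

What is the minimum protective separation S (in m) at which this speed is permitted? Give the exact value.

braking lasts T_s = (17/20)/(3/2) = 0.5667 s
reaction-phase robot travel = 0.8500·0.2000 = 0.1700 m
robot covers 0.8500·0.5667 − ½·1.5000·0.5667² = 0.2408 m while stopping
person approaches 1.8000·(0.2000+0.5667) = 1.3800 m
C+Z_d+Z_r = 0.1200+0.0200+0.0800 = 0.2200 m
S_min ≈ 0.1700+0.2408+1.3800+0.2200  ⇒  S_min = 2413/1200 m

S_min = 2413/1200 m = 2.0108 m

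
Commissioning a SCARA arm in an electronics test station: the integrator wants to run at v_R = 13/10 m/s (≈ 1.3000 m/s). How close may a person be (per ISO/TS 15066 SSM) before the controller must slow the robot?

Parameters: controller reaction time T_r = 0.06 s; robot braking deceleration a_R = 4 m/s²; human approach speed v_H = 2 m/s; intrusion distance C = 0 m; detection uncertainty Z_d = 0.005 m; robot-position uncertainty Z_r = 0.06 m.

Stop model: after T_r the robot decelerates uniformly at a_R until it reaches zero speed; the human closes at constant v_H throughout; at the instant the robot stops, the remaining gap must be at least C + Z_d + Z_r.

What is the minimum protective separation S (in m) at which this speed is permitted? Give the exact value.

T_s = v_R/a_R = (13/10)/4 = 0.3250 s
robot in T_r: 1.3000·0.0600 = 0.0780 m
braking distance = 1.3000²/(2·4.0000) = 0.2112 m
person approaches 2.0000·(0.0600+0.3250) = 0.7700 m
residual clearance needed = 0.0000+0.0050+0.0600 = 0.0650 m
S_min ≈ 0.0780+0.2112+0.7700+0.0650  ⇒  S_min = 4497/4000 m

S_min = 4497/4000 m = 1.1242 m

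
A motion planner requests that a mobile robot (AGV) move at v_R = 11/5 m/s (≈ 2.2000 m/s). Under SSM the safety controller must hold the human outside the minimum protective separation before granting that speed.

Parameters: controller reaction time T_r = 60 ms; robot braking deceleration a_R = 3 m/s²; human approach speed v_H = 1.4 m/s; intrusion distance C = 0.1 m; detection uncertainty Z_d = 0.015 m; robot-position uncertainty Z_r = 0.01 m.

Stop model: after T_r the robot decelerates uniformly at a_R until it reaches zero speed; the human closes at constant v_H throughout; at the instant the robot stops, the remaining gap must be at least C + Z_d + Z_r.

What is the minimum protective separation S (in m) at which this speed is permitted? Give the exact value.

S_min = 6523/3000 m = 2.1743 m

T_s = v_R/a_R = (11/5)/3 = 0.7333 s
robot in T_r: 2.2000·0.0600 = 0.1320 m
braking distance = 2.2000²/(2·3.0000) = 0.8067 m
person approaches 1.4000·(0.0600+0.7333) = 1.1107 m
C+Z_d+Z_r = 0.1000+0.0150+0.0100 = 0.1250 m
S_min ≈ 0.1320+0.8067+1.1107+0.1250  ⇒  S_min = 6523/3000 m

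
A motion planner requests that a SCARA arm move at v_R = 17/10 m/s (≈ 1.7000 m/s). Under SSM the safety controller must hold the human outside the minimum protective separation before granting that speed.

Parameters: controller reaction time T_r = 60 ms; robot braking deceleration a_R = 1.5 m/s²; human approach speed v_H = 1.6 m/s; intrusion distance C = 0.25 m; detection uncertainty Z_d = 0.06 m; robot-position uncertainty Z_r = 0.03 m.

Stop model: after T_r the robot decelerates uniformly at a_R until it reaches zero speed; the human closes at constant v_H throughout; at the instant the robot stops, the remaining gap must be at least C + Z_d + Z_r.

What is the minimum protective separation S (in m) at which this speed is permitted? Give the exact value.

stop time T_s = (17/10)/(3/2) = 1.1333 s
robot covers v_R·T_r = 1.7000·0.0600 = 0.1020 m before braking
braking distance = 1.7000²/(2·1.5000) = 0.9633 m
person approaches 1.6000·(0.0600+1.1333) = 1.9093 m
residual clearance needed = 0.2500+0.0600+0.0300 = 0.3400 m
S_min ≈ 0.1020+0.9633+1.9093+0.3400  ⇒  S_min = 1243/375 m

S_min = 1243/375 m = 3.3147 m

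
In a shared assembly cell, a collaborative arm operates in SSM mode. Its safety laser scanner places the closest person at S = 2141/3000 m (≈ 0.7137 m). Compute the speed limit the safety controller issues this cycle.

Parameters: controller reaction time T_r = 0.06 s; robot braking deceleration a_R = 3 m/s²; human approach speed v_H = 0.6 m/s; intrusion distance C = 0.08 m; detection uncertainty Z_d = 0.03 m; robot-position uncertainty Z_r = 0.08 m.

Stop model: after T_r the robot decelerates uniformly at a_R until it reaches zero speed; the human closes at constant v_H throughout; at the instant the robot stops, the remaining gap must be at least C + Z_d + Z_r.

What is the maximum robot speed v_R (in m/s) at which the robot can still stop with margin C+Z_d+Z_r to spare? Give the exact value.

quadratic (1/6)·v² + (13/50)·v + (-1463/3000) = 0
  disc = (13/50)² − 4·(1/6)·(-1463/3000) = 2209/5625 ; √disc = 47/75
  v_R = (−(13/50) + 47/75) / (2·(1/6)) = 11/10 m/s
check:
braking lasts T_s = (11/10)/3 = 0.3667 s
robot in T_r: 1.1000·0.0600 = 0.0660 m
braking distance = 1.1000²/(2·3.0000) = 0.2017 m
person approaches 0.6000·(0.0600+0.3667) = 0.2560 m
margins: 0.0800+0.0300+0.0800 = 0.1900 m
sum ≈ 0.0660+0.2017+0.2560+0.1900 ≈ 0.7137 m = S ✓

v_R_max = 11/10 m/s = 1.1000 m/s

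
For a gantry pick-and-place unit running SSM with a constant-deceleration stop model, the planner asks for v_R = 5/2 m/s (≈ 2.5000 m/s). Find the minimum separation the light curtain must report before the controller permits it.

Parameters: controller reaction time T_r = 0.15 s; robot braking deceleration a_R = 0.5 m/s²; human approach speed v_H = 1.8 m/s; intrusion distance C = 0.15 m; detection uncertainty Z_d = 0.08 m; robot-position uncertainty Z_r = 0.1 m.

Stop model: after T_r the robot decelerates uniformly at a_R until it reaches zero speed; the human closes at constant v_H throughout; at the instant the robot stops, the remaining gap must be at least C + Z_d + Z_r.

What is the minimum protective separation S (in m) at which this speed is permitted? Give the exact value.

S_min = 649/40 m = 16.2250 m

T_s = v_R/a_R = (5/2)/(1/2) = 5.0000 s
robot in T_r: 2.5000·0.1500 = 0.3750 m
braking distance = 2.5000²/(2·0.5000) = 6.2500 m
person approaches 1.8000·(0.1500+5.0000) = 9.2700 m
margins: 0.1500+0.0800+0.1000 = 0.3300 m
S_min ≈ 0.3750+6.2500+9.2700+0.3300  ⇒  S_min = 649/40 m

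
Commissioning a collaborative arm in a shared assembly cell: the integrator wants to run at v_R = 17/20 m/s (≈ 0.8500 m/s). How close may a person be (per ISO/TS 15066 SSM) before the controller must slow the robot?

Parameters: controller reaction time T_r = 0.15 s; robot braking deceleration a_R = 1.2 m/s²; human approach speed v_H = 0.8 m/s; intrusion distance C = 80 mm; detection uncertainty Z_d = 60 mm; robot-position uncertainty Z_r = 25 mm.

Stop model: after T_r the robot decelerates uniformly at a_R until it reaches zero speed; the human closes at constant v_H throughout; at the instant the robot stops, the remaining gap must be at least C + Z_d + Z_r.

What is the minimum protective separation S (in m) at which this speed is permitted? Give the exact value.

S_min = 1229/960 m = 1.2802 m

braking lasts T_s = (17/20)/(6/5) = 0.7083 s
robot covers v_R·T_r = 0.8500·0.1500 = 0.1275 m before braking
braking distance = 0.8500²/(2·1.2000) = 0.3010 m
human closes 0.8000·0.8583 = 0.6867 m
margins: 0.0800+0.0600+0.0250 = 0.1650 m
S_min ≈ 0.1275+0.3010+0.6867+0.1650  ⇒  S_min = 1229/960 m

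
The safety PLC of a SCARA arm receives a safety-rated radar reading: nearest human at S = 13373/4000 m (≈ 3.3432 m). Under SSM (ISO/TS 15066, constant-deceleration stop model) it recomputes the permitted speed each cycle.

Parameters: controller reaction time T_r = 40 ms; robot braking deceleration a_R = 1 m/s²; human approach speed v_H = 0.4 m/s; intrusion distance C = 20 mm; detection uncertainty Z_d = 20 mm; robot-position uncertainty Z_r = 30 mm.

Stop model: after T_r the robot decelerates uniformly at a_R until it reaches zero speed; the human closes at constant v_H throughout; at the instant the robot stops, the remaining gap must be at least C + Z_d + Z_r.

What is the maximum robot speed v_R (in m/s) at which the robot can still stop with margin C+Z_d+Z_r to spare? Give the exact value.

v_R_max = 43/20 m/s = 2.1500 m/s

quadratic (1/2)·v² + (11/25)·v + (-13029/4000) = 0
  disc = (11/25)² − 4·(1/2)·(-13029/4000) = 67081/10000 ; √disc = 259/100
  v_R = (−(11/25) + 259/100) / (2·(1/2)) = 43/20 m/s
check:
stop time T_s = (43/20)/1 = 2.1500 s
robot covers v_R·T_r = 2.1500·0.0400 = 0.0860 m before braking
braking distance = 2.1500²/(2·1.0000) = 2.3112 m
person approaches 0.4000·(0.0400+2.1500) = 0.8760 m
margins: 0.0200+0.0200+0.0300 = 0.0700 m
sum ≈ 0.0860+2.3112+0.8760+0.0700 ≈ 3.3432 m = S ✓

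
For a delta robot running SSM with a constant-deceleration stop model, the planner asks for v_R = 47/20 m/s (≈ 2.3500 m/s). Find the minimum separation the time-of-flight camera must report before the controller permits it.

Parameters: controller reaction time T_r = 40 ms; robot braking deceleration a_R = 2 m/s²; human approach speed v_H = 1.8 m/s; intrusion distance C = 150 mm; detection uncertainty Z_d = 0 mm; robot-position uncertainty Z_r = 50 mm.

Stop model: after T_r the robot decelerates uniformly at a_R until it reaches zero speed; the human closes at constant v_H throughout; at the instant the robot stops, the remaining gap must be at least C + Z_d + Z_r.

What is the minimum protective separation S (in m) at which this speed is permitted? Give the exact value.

S_min = 30893/8000 m = 3.8616 m

stop time T_s = (47/20)/2 = 1.1750 s
robot in T_r: 2.3500·0.0400 = 0.0940 m
robot under decel: 2.3500²/(2·2.0000) = 1.3806 m
person approaches 1.8000·(0.0400+1.1750) = 2.1870 m
margins: 0.1500+0.0000+0.0500 = 0.2000 m
S_min ≈ 0.0940+1.3806+2.1870+0.2000  ⇒  S_min = 30893/8000 m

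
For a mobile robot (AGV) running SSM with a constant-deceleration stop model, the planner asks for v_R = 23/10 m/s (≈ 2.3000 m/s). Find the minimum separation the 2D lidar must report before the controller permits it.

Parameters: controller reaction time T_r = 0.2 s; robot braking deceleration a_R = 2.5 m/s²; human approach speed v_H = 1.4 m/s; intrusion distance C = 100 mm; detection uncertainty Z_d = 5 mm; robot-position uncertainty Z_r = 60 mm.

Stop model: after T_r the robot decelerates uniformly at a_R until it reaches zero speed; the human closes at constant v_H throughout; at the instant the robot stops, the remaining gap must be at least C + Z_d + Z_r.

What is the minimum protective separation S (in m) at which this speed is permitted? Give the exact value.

S_min = 3251/1000 m = 3.2510 m

braking lasts T_s = (23/10)/(5/2) = 0.9200 s
robot covers v_R·T_r = 2.3000·0.2000 = 0.4600 m before braking
robot under decel: 2.3000²/(2·2.5000) = 1.0580 m
human closes 1.4000·1.1200 = 1.5680 m
residual clearance needed = 0.1000+0.0050+0.0600 = 0.1650 m
S_min ≈ 0.4600+1.0580+1.5680+0.1650  ⇒  S_min = 3251/1000 m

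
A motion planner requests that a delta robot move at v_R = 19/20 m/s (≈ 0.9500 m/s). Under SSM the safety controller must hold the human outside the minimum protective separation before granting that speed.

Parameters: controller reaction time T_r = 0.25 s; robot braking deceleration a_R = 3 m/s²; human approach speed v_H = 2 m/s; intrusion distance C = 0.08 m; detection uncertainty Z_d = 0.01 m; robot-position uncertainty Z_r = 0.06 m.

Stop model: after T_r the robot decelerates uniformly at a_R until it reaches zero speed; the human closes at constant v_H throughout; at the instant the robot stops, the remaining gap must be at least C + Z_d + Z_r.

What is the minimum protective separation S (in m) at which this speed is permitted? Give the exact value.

S_min = 1337/800 m = 1.6712 m

T_s = v_R/a_R = (19/20)/3 = 0.3167 s
robot covers v_R·T_r = 0.9500·0.2500 = 0.2375 m before braking
braking distance = 0.9500²/(2·3.0000) = 0.1504 m
person approaches 2.0000·(0.2500+0.3167) = 1.1333 m
C+Z_d+Z_r = 0.0800+0.0100+0.0600 = 0.1500 m
S_min ≈ 0.2375+0.1504+1.1333+0.1500  ⇒  S_min = 1337/800 m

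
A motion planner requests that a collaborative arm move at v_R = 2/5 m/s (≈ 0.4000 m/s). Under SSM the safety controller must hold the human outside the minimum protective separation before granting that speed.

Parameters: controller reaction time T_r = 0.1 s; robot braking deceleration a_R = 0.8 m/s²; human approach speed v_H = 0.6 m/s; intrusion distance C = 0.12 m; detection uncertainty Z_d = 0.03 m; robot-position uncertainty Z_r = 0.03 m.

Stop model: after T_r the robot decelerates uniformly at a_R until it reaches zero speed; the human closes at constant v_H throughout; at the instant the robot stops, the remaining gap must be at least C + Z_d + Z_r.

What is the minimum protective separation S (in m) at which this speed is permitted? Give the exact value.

S_min = 17/25 m = 0.6800 m

braking lasts T_s = (2/5)/(4/5) = 0.5000 s
robot covers v_R·T_r = 0.4000·0.1000 = 0.0400 m before braking
robot covers 0.4000·0.5000 − ½·0.8000·0.5000² = 0.1000 m while stopping
human over T_r+T_s: 0.6000·(0.1000+0.5000) = 0.3600 m
C+Z_d+Z_r = 0.1200+0.0300+0.0300 = 0.1800 m
S_min ≈ 0.0400+0.1000+0.3600+0.1800  ⇒  S_min = 17/25 m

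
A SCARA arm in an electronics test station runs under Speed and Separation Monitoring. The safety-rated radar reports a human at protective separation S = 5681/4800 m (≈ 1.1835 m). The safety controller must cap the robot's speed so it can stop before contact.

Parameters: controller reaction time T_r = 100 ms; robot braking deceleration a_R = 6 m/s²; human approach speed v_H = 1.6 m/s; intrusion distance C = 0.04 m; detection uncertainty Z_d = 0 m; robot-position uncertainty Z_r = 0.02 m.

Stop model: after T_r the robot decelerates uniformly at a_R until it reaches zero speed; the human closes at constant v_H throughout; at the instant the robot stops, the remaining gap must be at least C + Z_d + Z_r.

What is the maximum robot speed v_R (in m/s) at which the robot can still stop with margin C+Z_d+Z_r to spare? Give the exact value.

quadratic (1/12)·v² + (11/30)·v + (-185/192) = 0
  disc = (11/30)² − 4·(1/12)·(-185/192) = 729/1600 ; √disc = 27/40
  v_R = (−(11/30) + 27/40) / (2·(1/12)) = 37/20 m/s
check:
T_s = v_R/a_R = (37/20)/6 = 0.3083 s
robot covers v_R·T_r = 1.8500·0.1000 = 0.1850 m before braking
braking distance = 1.8500²/(2·6.0000) = 0.2852 m
human closes 1.6000·0.4083 = 0.6533 m
margins: 0.0400+0.0000+0.0200 = 0.0600 m
sum ≈ 0.1850+0.2852+0.6533+0.0600 ≈ 1.1835 m = S ✓

v_R_max = 37/20 m/s = 1.8500 m/s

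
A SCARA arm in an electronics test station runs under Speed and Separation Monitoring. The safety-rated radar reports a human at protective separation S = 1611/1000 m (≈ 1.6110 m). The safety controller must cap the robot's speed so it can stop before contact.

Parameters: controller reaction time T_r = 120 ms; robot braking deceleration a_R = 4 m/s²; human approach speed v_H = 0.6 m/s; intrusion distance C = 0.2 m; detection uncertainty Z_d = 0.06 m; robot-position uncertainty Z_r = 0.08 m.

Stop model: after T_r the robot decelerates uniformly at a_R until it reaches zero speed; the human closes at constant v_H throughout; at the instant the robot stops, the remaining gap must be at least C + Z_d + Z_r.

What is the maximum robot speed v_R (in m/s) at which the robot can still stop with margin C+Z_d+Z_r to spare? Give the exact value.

quadratic (1/8)·v² + (27/100)·v + (-1199/1000) = 0
  disc = (27/100)² − 4·(1/8)·(-1199/1000) = 1681/2500 ; √disc = 41/50
  v_R = (−(27/100) + 41/50) / (2·(1/8)) = 11/5 m/s
check:
T_s = v_R/a_R = (11/5)/4 = 0.5500 s
robot in T_r: 2.2000·0.1200 = 0.2640 m
braking distance = 2.2000²/(2·4.0000) = 0.6050 m
human over T_r+T_s: 0.6000·(0.1200+0.5500) = 0.4020 m
residual clearance needed = 0.2000+0.0600+0.0800 = 0.3400 m
sum ≈ 0.2640+0.6050+0.4020+0.3400 ≈ 1.6110 m = S ✓

v_R_max = 11/5 m/s = 2.2000 m/s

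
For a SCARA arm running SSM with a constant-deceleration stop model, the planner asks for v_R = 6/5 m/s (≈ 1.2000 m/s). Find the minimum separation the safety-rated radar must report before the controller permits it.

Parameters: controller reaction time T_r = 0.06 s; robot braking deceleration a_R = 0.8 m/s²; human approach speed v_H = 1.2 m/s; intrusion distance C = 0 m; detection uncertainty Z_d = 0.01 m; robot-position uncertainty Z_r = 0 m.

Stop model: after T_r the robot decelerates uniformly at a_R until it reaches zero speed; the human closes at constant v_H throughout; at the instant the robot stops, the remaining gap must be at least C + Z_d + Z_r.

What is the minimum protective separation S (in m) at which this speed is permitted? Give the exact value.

stop time T_s = (6/5)/(4/5) = 1.5000 s
reaction-phase robot travel = 1.2000·0.0600 = 0.0720 m
robot covers 1.2000·1.5000 − ½·0.8000·1.5000² = 0.9000 m while stopping
person approaches 1.2000·(0.0600+1.5000) = 1.8720 m
margins: 0.0000+0.0100+0.0000 = 0.0100 m
S_min ≈ 0.0720+0.9000+1.8720+0.0100  ⇒  S_min = 1427/500 m

S_min = 1427/500 m = 2.8540 m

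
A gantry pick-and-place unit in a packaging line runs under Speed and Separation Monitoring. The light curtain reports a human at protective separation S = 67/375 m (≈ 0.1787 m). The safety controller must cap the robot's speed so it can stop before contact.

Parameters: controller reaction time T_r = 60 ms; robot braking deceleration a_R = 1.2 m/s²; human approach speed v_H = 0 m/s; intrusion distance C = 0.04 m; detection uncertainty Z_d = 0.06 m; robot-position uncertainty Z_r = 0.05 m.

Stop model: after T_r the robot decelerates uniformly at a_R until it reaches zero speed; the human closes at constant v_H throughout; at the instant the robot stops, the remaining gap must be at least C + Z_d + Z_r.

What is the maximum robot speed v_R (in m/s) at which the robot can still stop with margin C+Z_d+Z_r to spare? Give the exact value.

collect terms ⇒ (5/12)·v_R² + (3/50)·v_R + (-43/1500) = 0
  disc = (3/50)² − 4·(5/12)·(-43/1500) = 289/5625 ; √disc = 17/75
  v_R = (−(3/50) + 17/75) / (2·(5/12)) = 1/5 m/s
check:
braking lasts T_s = (1/5)/(6/5) = 0.1667 s
robot covers v_R·T_r = 0.2000·0.0600 = 0.0120 m before braking
robot covers 0.2000·0.1667 − ½·1.2000·0.1667² = 0.0167 m while stopping
human over T_r+T_s: 0.0000·(0.0600+0.1667) = 0.0000 m
residual clearance needed = 0.0400+0.0600+0.0500 = 0.1500 m
sum ≈ 0.0120+0.0167+0.0000+0.1500 ≈ 0.1787 m = S ✓

v_R_max = 1/5 m/s = 0.2000 m/s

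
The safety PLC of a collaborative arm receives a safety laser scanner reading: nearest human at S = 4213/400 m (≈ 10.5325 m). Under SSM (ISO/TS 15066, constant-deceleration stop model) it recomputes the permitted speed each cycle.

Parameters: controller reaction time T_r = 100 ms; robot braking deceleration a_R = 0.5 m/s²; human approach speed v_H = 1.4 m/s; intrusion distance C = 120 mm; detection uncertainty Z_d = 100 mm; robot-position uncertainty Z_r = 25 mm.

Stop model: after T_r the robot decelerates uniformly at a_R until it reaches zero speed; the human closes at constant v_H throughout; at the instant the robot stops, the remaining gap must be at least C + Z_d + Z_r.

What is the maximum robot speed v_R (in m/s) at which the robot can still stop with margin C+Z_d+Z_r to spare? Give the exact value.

v_R_max = 41/20 m/s = 2.0500 m/s

quadratic (1)·v² + (29/10)·v + (-4059/400) = 0
  disc = (29/10)² − 4·(1)·(-4059/400) = 49 ; √disc = 7
  v_R = (−(29/10) + 7) / (2·(1)) = 41/20 m/s
check:
T_s = v_R/a_R = (41/20)/(1/2) = 4.1000 s
reaction-phase robot travel = 2.0500·0.1000 = 0.2050 m
robot covers 2.0500·4.1000 − ½·0.5000·4.1000² = 4.2025 m while stopping
person approaches 1.4000·(0.1000+4.1000) = 5.8800 m
C+Z_d+Z_r = 0.1200+0.1000+0.0250 = 0.2450 m
sum ≈ 0.2050+4.2025+5.8800+0.2450 ≈ 10.5325 m = S ✓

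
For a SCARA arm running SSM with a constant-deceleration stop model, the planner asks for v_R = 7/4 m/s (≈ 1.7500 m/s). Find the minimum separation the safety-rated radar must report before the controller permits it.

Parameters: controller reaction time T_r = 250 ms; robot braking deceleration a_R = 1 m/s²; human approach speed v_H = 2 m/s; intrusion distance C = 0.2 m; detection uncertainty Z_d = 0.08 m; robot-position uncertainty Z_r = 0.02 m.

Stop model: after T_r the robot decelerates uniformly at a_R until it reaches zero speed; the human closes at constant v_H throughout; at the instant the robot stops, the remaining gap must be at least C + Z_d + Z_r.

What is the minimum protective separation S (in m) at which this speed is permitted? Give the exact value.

braking lasts T_s = (7/4)/1 = 1.7500 s
reaction-phase robot travel = 1.7500·0.2500 = 0.4375 m
robot covers 1.7500·1.7500 − ½·1.0000·1.7500² = 1.5312 m while stopping
human closes 2.0000·2.0000 = 4.0000 m
margins: 0.2000+0.0800+0.0200 = 0.3000 m
S_min ≈ 0.4375+1.5312+4.0000+0.3000  ⇒  S_min = 1003/160 m

S_min = 1003/160 m = 6.2687 m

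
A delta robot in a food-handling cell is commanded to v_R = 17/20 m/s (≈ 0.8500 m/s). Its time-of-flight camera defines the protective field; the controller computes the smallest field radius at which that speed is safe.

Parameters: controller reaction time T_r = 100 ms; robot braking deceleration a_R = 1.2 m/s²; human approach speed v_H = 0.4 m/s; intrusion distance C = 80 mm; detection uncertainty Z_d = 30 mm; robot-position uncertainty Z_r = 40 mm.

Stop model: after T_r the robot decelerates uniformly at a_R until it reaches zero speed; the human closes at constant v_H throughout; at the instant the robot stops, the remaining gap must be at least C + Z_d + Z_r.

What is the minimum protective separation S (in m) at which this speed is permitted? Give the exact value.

T_s = v_R/a_R = (17/20)/(6/5) = 0.7083 s
robot covers v_R·T_r = 0.8500·0.1000 = 0.0850 m before braking
robot under decel: 0.8500²/(2·1.2000) = 0.3010 m
person approaches 0.4000·(0.1000+0.7083) = 0.3233 m
margins: 0.0800+0.0300+0.0400 = 0.1500 m
S_min ≈ 0.0850+0.3010+0.3233+0.1500  ⇒  S_min = 55/64 m

S_min = 55/64 m = 0.8594 m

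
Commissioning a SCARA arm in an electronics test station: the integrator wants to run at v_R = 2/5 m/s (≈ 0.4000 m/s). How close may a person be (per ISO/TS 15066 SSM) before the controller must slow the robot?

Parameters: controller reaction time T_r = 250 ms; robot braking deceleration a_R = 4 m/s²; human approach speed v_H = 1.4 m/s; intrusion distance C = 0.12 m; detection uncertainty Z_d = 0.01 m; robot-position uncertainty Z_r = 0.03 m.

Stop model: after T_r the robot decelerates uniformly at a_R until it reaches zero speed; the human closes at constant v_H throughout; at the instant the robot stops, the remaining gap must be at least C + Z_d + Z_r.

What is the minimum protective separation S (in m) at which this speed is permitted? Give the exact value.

S_min = 77/100 m = 0.7700 m

braking lasts T_s = (2/5)/4 = 0.1000 s
reaction-phase robot travel = 0.4000·0.2500 = 0.1000 m
robot covers 0.4000·0.1000 − ½·4.0000·0.1000² = 0.0200 m while stopping
human closes 1.4000·0.3500 = 0.4900 m
C+Z_d+Z_r = 0.1200+0.0100+0.0300 = 0.1600 m
S_min ≈ 0.1000+0.0200+0.4900+0.1600  ⇒  S_min = 77/100 m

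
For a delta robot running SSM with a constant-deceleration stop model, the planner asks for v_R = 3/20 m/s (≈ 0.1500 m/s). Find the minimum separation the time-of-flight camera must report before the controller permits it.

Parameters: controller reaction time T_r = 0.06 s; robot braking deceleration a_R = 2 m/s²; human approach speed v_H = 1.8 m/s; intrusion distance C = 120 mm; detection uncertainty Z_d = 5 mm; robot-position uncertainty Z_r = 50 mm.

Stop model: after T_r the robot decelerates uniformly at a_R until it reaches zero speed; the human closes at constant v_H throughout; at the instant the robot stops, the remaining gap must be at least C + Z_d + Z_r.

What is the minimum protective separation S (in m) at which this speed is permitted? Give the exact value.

S_min = 3461/8000 m = 0.4326 m

T_s = v_R/a_R = (3/20)/2 = 0.0750 s
robot covers v_R·T_r = 0.1500·0.0600 = 0.0090 m before braking
robot covers 0.1500·0.0750 − ½·2.0000·0.0750² = 0.0056 m while stopping
human closes 1.8000·0.1350 = 0.2430 m
residual clearance needed = 0.1200+0.0050+0.0500 = 0.1750 m
S_min ≈ 0.0090+0.0056+0.2430+0.1750  ⇒  S_min = 3461/8000 m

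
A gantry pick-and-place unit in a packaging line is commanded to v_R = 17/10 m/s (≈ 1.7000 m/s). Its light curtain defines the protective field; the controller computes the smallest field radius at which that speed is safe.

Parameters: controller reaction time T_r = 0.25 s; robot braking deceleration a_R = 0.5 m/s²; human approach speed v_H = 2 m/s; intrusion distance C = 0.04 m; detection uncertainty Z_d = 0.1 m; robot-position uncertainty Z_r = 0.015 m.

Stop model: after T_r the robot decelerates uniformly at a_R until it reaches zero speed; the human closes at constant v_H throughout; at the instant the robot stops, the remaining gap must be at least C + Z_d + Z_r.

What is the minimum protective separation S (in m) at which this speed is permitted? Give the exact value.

S_min = 1077/100 m = 10.7700 m

T_s = v_R/a_R = (17/10)/(1/2) = 3.4000 s
robot covers v_R·T_r = 1.7000·0.2500 = 0.4250 m before braking
robot covers 1.7000·3.4000 − ½·0.5000·3.4000² = 2.8900 m while stopping
human over T_r+T_s: 2.0000·(0.2500+3.4000) = 7.3000 m
C+Z_d+Z_r = 0.0400+0.1000+0.0150 = 0.1550 m
S_min ≈ 0.4250+2.8900+7.3000+0.1550  ⇒  S_min = 1077/100 m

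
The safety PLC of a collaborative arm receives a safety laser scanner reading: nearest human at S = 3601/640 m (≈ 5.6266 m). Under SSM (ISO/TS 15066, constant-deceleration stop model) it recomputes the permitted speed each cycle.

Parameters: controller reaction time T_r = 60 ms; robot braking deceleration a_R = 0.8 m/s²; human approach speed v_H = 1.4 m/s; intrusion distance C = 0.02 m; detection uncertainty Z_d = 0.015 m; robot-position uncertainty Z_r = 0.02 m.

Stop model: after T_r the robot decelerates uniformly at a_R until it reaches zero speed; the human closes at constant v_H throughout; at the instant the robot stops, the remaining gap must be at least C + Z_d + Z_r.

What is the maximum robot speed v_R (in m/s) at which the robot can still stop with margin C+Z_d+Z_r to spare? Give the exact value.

quadratic (5/8)·v² + (181/100)·v + (-87801/16000) = 0
  disc = (181/100)² − 4·(5/8)·(-87801/16000) = 2719201/160000 ; √disc = 1649/400
  v_R = (−(181/100) + 1649/400) / (2·(5/8)) = 37/20 m/s
check:
braking lasts T_s = (37/20)/(4/5) = 2.3125 s
robot covers v_R·T_r = 1.8500·0.0600 = 0.1110 m before braking
braking distance = 1.8500²/(2·0.8000) = 2.1391 m
human closes 1.4000·2.3725 = 3.3215 m
residual clearance needed = 0.0200+0.0150+0.0200 = 0.0550 m
sum ≈ 0.1110+2.1391+3.3215+0.0550 ≈ 5.6266 m = S ✓

v_R_max = 37/20 m/s = 1.8500 m/s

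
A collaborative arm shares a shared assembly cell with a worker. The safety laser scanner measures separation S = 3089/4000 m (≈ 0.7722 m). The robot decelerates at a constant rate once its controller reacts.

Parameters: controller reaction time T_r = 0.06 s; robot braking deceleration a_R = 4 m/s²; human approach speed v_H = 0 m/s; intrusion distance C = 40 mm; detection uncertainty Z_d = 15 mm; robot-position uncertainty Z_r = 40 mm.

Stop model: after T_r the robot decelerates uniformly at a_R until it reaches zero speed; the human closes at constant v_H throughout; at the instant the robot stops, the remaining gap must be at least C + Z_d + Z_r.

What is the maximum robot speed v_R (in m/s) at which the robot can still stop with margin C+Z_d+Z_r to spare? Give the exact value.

v_R_max = 21/10 m/s = 2.1000 m/s

at the boundary: (1/8)·v² + (3/50)·v + (-2709/4000) = 0
  disc = (3/50)² − 4·(1/8)·(-2709/4000) = 13689/40000 ; √disc = 117/200
  v_R = (−(3/50) + 117/200) / (2·(1/8)) = 21/10 m/s
check:
braking lasts T_s = (21/10)/4 = 0.5250 s
robot covers v_R·T_r = 2.1000·0.0600 = 0.1260 m before braking
braking distance = 2.1000²/(2·4.0000) = 0.5513 m
person approaches 0.0000·(0.0600+0.5250) = 0.0000 m
residual clearance needed = 0.0400+0.0150+0.0400 = 0.0950 m
sum ≈ 0.1260+0.5513+0.0000+0.0950 ≈ 0.7722 m = S ✓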